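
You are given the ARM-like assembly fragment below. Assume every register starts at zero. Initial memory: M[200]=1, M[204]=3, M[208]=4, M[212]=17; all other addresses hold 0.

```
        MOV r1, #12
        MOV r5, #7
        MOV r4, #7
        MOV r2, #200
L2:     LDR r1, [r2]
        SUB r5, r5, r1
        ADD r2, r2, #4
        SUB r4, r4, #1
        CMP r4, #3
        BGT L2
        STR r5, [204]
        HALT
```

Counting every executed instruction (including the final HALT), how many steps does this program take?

MOV r1, #12 → r1=12
MOV r5, #7 → r5=7
MOV r4, #7 → r4=7
MOV r2, #200 → r2=200
LDR r1, [r2] → r1=M[200]=1
SUB r5, r5, r1 → r5=7-1=6
ADD r2, r2, #4 → r2=200+4=204
SUB r4, r4, #1 → r4=7-1=6
CMP r4, #3  (cmp 6,3)
BGT L2: taken
LDR r1, [r2] → r1=M[204]=3
SUB r5, r5, r1 → r5=6-3=3
ADD r2, r2, #4 → r2=204+4=208
SUB r4, r4, #1 → r4=6-1=5
CMP r4, #3  (cmp 5,3)
BGT L2: taken
LDR r1, [r2] → r1=M[208]=4
SUB r5, r5, r1 → r5=3-4=-1
ADD r2, r2, #4 → r2=208+4=212
SUB r4, r4, #1 → r4=5-1=4
CMP r4, #3  (cmp 4,3)
BGT L2: taken
LDR r1, [r2] → r1=M[212]=17
SUB r5, r5, r1 → r5=(-1)-17=-18
ADD r2, r2, #4 → r2=212+4=216
SUB r4, r4, #1 → r4=4-1=3
CMP r4, #3  (cmp 3,3)
BGT L2: not taken
STR r5, [204] → M[204]=-18
halt.
Total executed instructions: 30.

30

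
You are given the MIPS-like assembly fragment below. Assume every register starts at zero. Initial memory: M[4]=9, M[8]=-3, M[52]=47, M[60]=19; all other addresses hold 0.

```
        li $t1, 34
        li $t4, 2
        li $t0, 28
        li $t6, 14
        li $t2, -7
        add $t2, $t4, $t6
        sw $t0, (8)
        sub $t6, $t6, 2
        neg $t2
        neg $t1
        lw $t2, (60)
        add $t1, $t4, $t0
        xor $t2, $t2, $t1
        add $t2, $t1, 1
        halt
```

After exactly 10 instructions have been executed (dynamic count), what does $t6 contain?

after li $t1, 34: $t1=34
after li $t4, 2: $t4=2
after li $t0, 28: $t0=28
after li $t6, 14: $t6=14
after li $t2, -7: $t2=-7
after add $t2, $t4, $t6: $t2=2+14=16
sw $t0, (8) → M[8]=28
after sub $t6, $t6, 2: $t6=14-2=12
after neg $t2: $t2=-(16)=-16
after neg $t1: $t1=-(34)=-34
After step 10: $t6 = 12.

12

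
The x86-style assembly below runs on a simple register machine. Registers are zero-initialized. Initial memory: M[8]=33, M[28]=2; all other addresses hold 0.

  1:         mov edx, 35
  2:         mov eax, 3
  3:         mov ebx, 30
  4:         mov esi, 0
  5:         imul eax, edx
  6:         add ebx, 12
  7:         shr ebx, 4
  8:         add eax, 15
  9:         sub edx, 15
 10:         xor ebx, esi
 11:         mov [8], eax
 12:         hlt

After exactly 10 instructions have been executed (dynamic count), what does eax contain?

after mov edx, 35: edx=35
after mov eax, 3: eax=3
after mov ebx, 30: ebx=30
after mov esi, 0: esi=0
after imul eax, edx: eax=3*35=105
after add ebx, 12: ebx=30+12=42
after shr ebx, 4: ebx=42>>4=2
after add eax, 15: eax=105+15=120
after sub edx, 15: edx=35-15=20
after xor ebx, esi: ebx=2^0=2
After step 10: eax = 120.

120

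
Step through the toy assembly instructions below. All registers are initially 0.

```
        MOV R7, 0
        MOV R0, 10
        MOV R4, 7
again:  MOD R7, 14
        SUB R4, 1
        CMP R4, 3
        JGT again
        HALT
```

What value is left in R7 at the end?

0

MOV R7, 0 → R7=0
MOV R0, 10 → R0=10
MOV R4, 7 → R4=7
MOD R7, 14 → R7=0%14=0
SUB R4, 1 → R4=7-1=6
CMP R4, 3  (cmp 6,3)
JGT again: taken
MOD R7, 14 → R7=0%14=0
SUB R4, 1 → R4=6-1=5
CMP R4, 3  (cmp 5,3)
JGT again: taken
MOD R7, 14 → R7=0%14=0
SUB R4, 1 → R4=5-1=4
CMP R4, 3  (cmp 4,3)
JGT again: taken
MOD R7, 14 → R7=0%14=0
SUB R4, 1 → R4=4-1=3
CMP R4, 3  (cmp 3,3)
JGT again: not taken
halt.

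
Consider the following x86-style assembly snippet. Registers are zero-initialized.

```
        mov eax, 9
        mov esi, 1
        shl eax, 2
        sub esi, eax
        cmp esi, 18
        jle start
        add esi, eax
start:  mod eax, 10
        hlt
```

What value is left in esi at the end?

mov eax, 9 → eax=9
mov esi, 1 → esi=1
shl eax, 2 → eax=9<<2=36
sub esi, eax → esi=1-36=-35
cmp esi, 18  (cmp -35,18)
jle start: taken
mod eax, 10 → eax=36%10=6
halt.

-35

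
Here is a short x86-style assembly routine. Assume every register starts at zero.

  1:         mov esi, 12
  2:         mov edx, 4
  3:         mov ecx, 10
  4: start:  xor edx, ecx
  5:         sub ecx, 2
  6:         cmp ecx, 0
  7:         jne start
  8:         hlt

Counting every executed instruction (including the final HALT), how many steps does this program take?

24

after mov esi, 12: esi=12
after mov edx, 4: edx=4
after mov ecx, 10: ecx=10
after xor edx, ecx: edx=4^10=14
after sub ecx, 2: ecx=10-2=8
cmp ecx, 0  (cmp 8,0)
jne start: taken
after xor edx, ecx: edx=14^8=6
after sub ecx, 2: ecx=8-2=6
cmp ecx, 0  (cmp 6,0)
jne start: taken
after xor edx, ecx: edx=6^6=0
after sub ecx, 2: ecx=6-2=4
cmp ecx, 0  (cmp 4,0)
jne start: taken
after xor edx, ecx: edx=0^4=4
after sub ecx, 2: ecx=4-2=2
cmp ecx, 0  (cmp 2,0)
jne start: taken
after xor edx, ecx: edx=4^2=6
after sub ecx, 2: ecx=2-2=0
cmp ecx, 0  (cmp 0,0)
jne start: not taken
halt.
Total executed instructions: 24.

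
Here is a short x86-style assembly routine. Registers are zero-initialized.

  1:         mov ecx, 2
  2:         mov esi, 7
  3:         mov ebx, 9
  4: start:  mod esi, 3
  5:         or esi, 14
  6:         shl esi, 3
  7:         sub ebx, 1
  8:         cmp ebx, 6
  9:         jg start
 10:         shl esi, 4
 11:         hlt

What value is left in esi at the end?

ecx=2
esi=7
ebx=9
esi=7%3=1
esi=1|14=15
esi=15<<3=120
ebx=9-1=8
cmp ebx, 6  (cmp 8,6)
jg start: taken
esi=120%3=0
esi=0|14=14
esi=14<<3=112
ebx=8-1=7
cmp ebx, 6  (cmp 7,6)
jg start: taken
esi=112%3=1
esi=1|14=15
esi=15<<3=120
ebx=7-1=6
cmp ebx, 6  (cmp 6,6)
jg start: not taken
esi=120<<4=1920
halt.

1920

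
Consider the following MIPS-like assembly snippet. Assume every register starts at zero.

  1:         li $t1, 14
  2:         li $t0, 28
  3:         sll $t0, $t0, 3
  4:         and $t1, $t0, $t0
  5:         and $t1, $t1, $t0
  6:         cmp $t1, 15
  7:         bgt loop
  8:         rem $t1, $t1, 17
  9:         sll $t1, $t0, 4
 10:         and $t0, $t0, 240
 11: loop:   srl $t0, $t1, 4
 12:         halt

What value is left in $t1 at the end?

li $t1, 14 → $t1=14
li $t0, 28 → $t0=28
sll $t0, $t0, 3 → $t0=28<<3=224
and $t1, $t0, $t0 → $t1=224&224=224
and $t1, $t1, $t0 → $t1=224&224=224
cmp $t1, 15  (cmp 224,15)
bgt loop: taken
srl $t0, $t1, 4 → $t0=224>>4=14
halt.

224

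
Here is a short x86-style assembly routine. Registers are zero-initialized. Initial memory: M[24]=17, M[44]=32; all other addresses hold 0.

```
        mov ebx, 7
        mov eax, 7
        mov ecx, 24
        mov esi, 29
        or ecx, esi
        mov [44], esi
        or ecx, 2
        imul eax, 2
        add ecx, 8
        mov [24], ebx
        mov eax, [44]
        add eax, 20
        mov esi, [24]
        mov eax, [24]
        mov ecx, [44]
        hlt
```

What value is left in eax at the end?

7

after mov ebx, 7: ebx=7
after mov eax, 7: eax=7
after mov ecx, 24: ecx=24
after mov esi, 29: esi=29
after or ecx, esi: ecx=24|29=29
mov [44], esi → M[44]=29
after or ecx, 2: ecx=29|2=31
after imul eax, 2: eax=7*2=14
after add ecx, 8: ecx=31+8=39
mov [24], ebx → M[24]=7
after mov eax, [44]: eax=M[44]=29
after add eax, 20: eax=29+20=49
after mov esi, [24]: esi=M[24]=7
after mov eax, [24]: eax=M[24]=7
after mov ecx, [44]: ecx=M[44]=29
halt.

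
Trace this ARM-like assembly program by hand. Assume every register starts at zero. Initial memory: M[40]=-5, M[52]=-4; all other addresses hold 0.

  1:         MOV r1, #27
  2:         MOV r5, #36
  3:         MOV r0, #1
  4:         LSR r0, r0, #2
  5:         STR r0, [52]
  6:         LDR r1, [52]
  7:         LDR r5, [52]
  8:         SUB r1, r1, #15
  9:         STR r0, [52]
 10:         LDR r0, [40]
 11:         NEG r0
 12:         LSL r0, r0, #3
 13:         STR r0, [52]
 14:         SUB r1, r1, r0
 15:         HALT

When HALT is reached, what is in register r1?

-55

MOV r1, #27 → r1=27
MOV r5, #36 → r5=36
MOV r0, #1 → r0=1
LSR r0, r0, #2 → r0=1>>2=0
STR r0, [52] → M[52]=0
LDR r1, [52] → r1=M[52]=0
LDR r5, [52] → r5=M[52]=0
SUB r1, r1, #15 → r1=0-15=-15
STR r0, [52] → M[52]=0
LDR r0, [40] → r0=M[40]=-5
NEG r0 → r0=-(-5)=5
LSL r0, r0, #3 → r0=5<<3=40
STR r0, [52] → M[52]=40
SUB r1, r1, r0 → r1=(-15)-40=-55
halt.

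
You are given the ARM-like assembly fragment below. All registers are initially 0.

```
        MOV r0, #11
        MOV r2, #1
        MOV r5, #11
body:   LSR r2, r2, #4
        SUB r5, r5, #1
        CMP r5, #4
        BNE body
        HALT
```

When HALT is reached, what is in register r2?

r0=11
r2=1
r5=11
r2=1>>4=0
r5=11-1=10
CMP r5, #4  (cmp 10,4)
BNE body: taken
r2=0>>4=0
r5=10-1=9
CMP r5, #4  (cmp 9,4)
BNE body: taken
r2=0>>4=0
r5=9-1=8
CMP r5, #4  (cmp 8,4)
BNE body: taken
r2=0>>4=0
r5=8-1=7
CMP r5, #4  (cmp 7,4)
BNE body: taken
r2=0>>4=0
r5=7-1=6
CMP r5, #4  (cmp 6,4)
BNE body: taken
r2=0>>4=0
r5=6-1=5
CMP r5, #4  (cmp 5,4)
BNE body: taken
r2=0>>4=0
r5=5-1=4
CMP r5, #4  (cmp 4,4)
BNE body: not taken
halt.

0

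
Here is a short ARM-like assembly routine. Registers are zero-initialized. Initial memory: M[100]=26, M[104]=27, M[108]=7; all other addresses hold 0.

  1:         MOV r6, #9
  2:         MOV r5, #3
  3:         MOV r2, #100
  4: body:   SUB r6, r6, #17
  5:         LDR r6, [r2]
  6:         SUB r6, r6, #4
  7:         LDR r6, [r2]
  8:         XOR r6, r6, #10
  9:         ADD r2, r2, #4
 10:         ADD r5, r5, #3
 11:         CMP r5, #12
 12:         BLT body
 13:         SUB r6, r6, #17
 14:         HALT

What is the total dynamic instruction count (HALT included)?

32

r6=9
r5=3
r2=100
r6=9-17=-8
r6=M[100]=26
r6=26-4=22
r6=M[100]=26
r6=26^10=16
r2=100+4=104
r5=3+3=6
CMP r5, #12  (cmp 6,12)
BLT body: taken
r6=16-17=-1
r6=M[104]=27
r6=27-4=23
r6=M[104]=27
r6=27^10=17
r2=104+4=108
r5=6+3=9
CMP r5, #12  (cmp 9,12)
BLT body: taken
r6=17-17=0
r6=M[108]=7
r6=7-4=3
r6=M[108]=7
r6=7^10=13
r2=108+4=112
r5=9+3=12
CMP r5, #12  (cmp 12,12)
BLT body: not taken
r6=13-17=-4
halt.
Total executed instructions: 32.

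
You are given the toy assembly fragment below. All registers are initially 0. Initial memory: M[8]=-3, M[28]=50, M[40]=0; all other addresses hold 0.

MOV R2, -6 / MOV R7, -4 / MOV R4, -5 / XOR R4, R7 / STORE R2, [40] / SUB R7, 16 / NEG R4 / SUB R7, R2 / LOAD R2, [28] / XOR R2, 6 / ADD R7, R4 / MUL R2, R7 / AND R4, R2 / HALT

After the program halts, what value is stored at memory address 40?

R2=-6
R7=-4
R4=-5
R4=(-5)^(-4)=7
STORE R2, [40] → M[40]=-6
R7=(-4)-16=-20
R4=-(7)=-7
R7=(-20)-(-6)=-14
R2=M[28]=50
R2=50^6=52
R7=(-14)+(-7)=-21
R2=52*(-21)=-1092
R4=(-7)&(-1092)=-1096
halt.

-6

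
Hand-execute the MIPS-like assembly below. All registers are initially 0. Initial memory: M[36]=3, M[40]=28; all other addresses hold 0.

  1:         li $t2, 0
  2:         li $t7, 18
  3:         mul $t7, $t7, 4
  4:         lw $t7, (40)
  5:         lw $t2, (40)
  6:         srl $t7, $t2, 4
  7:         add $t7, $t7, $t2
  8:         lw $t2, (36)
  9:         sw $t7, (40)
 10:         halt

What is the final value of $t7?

$t2=0
$t7=18
$t7=18*4=72
$t7=M[40]=28
$t2=M[40]=28
$t7=28>>4=1
$t7=1+28=29
$t2=M[36]=3
sw $t7, (40) → M[40]=29
halt.

29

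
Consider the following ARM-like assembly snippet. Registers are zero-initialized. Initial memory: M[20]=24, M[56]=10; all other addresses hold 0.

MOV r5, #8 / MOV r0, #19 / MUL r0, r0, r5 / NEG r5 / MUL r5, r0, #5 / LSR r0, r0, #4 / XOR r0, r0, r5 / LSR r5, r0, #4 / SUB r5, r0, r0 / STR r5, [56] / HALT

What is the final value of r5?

r5=8
r0=19
r0=19*8=152
r5=-(8)=-8
r5=152*5=760
r0=152>>4=9
r0=9^760=753
r5=753>>4=47
r5=753-753=0
STR r5, [56] → M[56]=0
halt.

0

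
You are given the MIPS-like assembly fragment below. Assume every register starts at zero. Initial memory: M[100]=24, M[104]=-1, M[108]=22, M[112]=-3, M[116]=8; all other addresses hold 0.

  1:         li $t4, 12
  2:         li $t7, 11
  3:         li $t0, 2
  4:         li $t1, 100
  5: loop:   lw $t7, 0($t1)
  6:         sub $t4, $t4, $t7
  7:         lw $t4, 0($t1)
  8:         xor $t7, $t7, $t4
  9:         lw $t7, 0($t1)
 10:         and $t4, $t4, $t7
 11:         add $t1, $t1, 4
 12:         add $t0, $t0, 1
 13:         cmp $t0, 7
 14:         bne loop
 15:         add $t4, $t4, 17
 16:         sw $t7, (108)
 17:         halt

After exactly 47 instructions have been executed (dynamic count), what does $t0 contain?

6

after li $t4, 12: $t4=12
after li $t7, 11: $t7=11
after li $t0, 2: $t0=2
after li $t1, 100: $t1=100
after lw $t7, 0($t1): $t7=M[100]=24
after sub $t4, $t4, $t7: $t4=12-24=-12
after lw $t4, 0($t1): $t4=M[100]=24
after xor $t7, $t7, $t4: $t7=24^24=0
after lw $t7, 0($t1): $t7=M[100]=24
after and $t4, $t4, $t7: $t4=24&24=24
after add $t1, $t1, 4: $t1=100+4=104
after add $t0, $t0, 1: $t0=2+1=3
cmp $t0, 7  (cmp 3,7)
bne loop: taken
after lw $t7, 0($t1): $t7=M[104]=-1
after sub $t4, $t4, $t7: $t4=24-(-1)=25
after lw $t4, 0($t1): $t4=M[104]=-1
after xor $t7, $t7, $t4: $t7=(-1)^(-1)=0
after lw $t7, 0($t1): $t7=M[104]=-1
after and $t4, $t4, $t7: $t4=(-1)&(-1)=-1
after add $t1, $t1, 4: $t1=104+4=108
after add $t0, $t0, 1: $t0=3+1=4
cmp $t0, 7  (cmp 4,7)
bne loop: taken
after lw $t7, 0($t1): $t7=M[108]=22
after sub $t4, $t4, $t7: $t4=(-1)-22=-23
after lw $t4, 0($t1): $t4=M[108]=22
after xor $t7, $t7, $t4: $t7=22^22=0
after lw $t7, 0($t1): $t7=M[108]=22
after and $t4, $t4, $t7: $t4=22&22=22
after add $t1, $t1, 4: $t1=108+4=112
after add $t0, $t0, 1: $t0=4+1=5
cmp $t0, 7  (cmp 5,7)
bne loop: taken
after lw $t7, 0($t1): $t7=M[112]=-3
after sub $t4, $t4, $t7: $t4=22-(-3)=25
after lw $t4, 0($t1): $t4=M[112]=-3
after xor $t7, $t7, $t4: $t7=(-3)^(-3)=0
after lw $t7, 0($t1): $t7=M[112]=-3
after and $t4, $t4, $t7: $t4=(-3)&(-3)=-3
after add $t1, $t1, 4: $t1=112+4=116
after add $t0, $t0, 1: $t0=5+1=6
cmp $t0, 7  (cmp 6,7)
bne loop: taken
after lw $t7, 0($t1): $t7=M[116]=8
after sub $t4, $t4, $t7: $t4=(-3)-8=-11
after lw $t4, 0($t1): $t4=M[116]=8
After step 47: $t0 = 6.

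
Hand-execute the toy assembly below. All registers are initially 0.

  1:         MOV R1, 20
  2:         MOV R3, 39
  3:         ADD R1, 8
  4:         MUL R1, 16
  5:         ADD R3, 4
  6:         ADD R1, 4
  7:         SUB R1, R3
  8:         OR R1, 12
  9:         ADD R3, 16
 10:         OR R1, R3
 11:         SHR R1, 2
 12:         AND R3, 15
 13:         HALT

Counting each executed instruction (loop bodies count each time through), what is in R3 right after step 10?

59

MOV R1, 20 → R1=20
MOV R3, 39 → R3=39
ADD R1, 8 → R1=20+8=28
MUL R1, 16 → R1=28*16=448
ADD R3, 4 → R3=39+4=43
ADD R1, 4 → R1=448+4=452
SUB R1, R3 → R1=452-43=409
OR R1, 12 → R1=409|12=413
ADD R3, 16 → R3=43+16=59
OR R1, R3 → R1=413|59=447
After step 10: R3 = 59.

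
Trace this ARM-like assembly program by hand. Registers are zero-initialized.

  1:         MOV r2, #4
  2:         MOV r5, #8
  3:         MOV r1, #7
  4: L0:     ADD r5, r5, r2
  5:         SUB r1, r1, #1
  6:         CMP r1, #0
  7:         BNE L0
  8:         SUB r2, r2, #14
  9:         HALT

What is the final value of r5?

36

r2=4
r5=8
r1=7
r5=8+4=12
r1=7-1=6
CMP r1, #0  (cmp 6,0)
BNE L0: taken
r5=12+4=16
r1=6-1=5
CMP r1, #0  (cmp 5,0)
BNE L0: taken
r5=16+4=20
r1=5-1=4
CMP r1, #0  (cmp 4,0)
BNE L0: taken
r5=20+4=24
r1=4-1=3
CMP r1, #0  (cmp 3,0)
BNE L0: taken
r5=24+4=28
r1=3-1=2
CMP r1, #0  (cmp 2,0)
BNE L0: taken
r5=28+4=32
r1=2-1=1
CMP r1, #0  (cmp 1,0)
BNE L0: taken
r5=32+4=36
r1=1-1=0
CMP r1, #0  (cmp 0,0)
BNE L0: not taken
r2=4-14=-10
halt.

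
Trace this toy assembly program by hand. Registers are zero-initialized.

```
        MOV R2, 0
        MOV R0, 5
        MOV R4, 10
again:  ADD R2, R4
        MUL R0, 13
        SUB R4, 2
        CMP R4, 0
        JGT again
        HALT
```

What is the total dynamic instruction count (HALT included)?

R2=0
R0=5
R4=10
R2=0+10=10
R0=5*13=65
R4=10-2=8
CMP R4, 0  (cmp 8,0)
JGT again: taken
R2=10+8=18
R0=65*13=845
R4=8-2=6
CMP R4, 0  (cmp 6,0)
JGT again: taken
R2=18+6=24
R0=845*13=10985
R4=6-2=4
CMP R4, 0  (cmp 4,0)
JGT again: taken
R2=24+4=28
R0=10985*13=142805
R4=4-2=2
CMP R4, 0  (cmp 2,0)
JGT again: taken
R2=28+2=30
R0=142805*13=1856465
R4=2-2=0
CMP R4, 0  (cmp 0,0)
JGT again: not taken
halt.
Total executed instructions: 29.

29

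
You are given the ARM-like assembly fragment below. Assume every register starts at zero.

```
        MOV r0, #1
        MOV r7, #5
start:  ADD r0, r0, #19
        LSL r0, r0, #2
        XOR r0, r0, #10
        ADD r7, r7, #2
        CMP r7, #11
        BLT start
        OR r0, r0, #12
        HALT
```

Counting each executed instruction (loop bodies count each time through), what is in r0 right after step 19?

after MOV r0, #1: r0=1
after MOV r7, #5: r7=5
after ADD r0, r0, #19: r0=1+19=20
after LSL r0, r0, #2: r0=20<<2=80
after XOR r0, r0, #10: r0=80^10=90
after ADD r7, r7, #2: r7=5+2=7
CMP r7, #11  (cmp 7,11)
BLT start: taken
after ADD r0, r0, #19: r0=90+19=109
after LSL r0, r0, #2: r0=109<<2=436
after XOR r0, r0, #10: r0=436^10=446
after ADD r7, r7, #2: r7=7+2=9
CMP r7, #11  (cmp 9,11)
BLT start: taken
after ADD r0, r0, #19: r0=446+19=465
after LSL r0, r0, #2: r0=465<<2=1860
after XOR r0, r0, #10: r0=1860^10=1870
after ADD r7, r7, #2: r7=9+2=11
CMP r7, #11  (cmp 11,11)
After step 19: r0 = 1870.

1870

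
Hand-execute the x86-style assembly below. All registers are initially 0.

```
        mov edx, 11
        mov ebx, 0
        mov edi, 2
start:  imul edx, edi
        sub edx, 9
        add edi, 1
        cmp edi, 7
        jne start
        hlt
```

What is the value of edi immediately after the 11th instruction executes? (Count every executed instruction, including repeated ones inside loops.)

4

mov edx, 11 → edx=11
mov ebx, 0 → ebx=0
mov edi, 2 → edi=2
imul edx, edi → edx=11*2=22
sub edx, 9 → edx=22-9=13
add edi, 1 → edi=2+1=3
cmp edi, 7  (cmp 3,7)
jne start: taken
imul edx, edi → edx=13*3=39
sub edx, 9 → edx=39-9=30
add edi, 1 → edi=3+1=4
After step 11: edi = 4.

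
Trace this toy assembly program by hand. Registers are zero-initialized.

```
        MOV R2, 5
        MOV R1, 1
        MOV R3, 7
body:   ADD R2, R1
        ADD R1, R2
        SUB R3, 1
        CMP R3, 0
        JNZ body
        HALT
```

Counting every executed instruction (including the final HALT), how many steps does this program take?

MOV R2, 5 → R2=5
MOV R1, 1 → R1=1
MOV R3, 7 → R3=7
ADD R2, R1 → R2=5+1=6
ADD R1, R2 → R1=1+6=7
SUB R3, 1 → R3=7-1=6
CMP R3, 0  (cmp 6,0)
JNZ body: taken
ADD R2, R1 → R2=6+7=13
ADD R1, R2 → R1=7+13=20
SUB R3, 1 → R3=6-1=5
CMP R3, 0  (cmp 5,0)
JNZ body: taken
ADD R2, R1 → R2=13+20=33
ADD R1, R2 → R1=20+33=53
SUB R3, 1 → R3=5-1=4
CMP R3, 0  (cmp 4,0)
JNZ body: taken
ADD R2, R1 → R2=33+53=86
ADD R1, R2 → R1=53+86=139
SUB R3, 1 → R3=4-1=3
CMP R3, 0  (cmp 3,0)
JNZ body: taken
ADD R2, R1 → R2=86+139=225
ADD R1, R2 → R1=139+225=364
SUB R3, 1 → R3=3-1=2
CMP R3, 0  (cmp 2,0)
JNZ body: taken
ADD R2, R1 → R2=225+364=589
ADD R1, R2 → R1=364+589=953
SUB R3, 1 → R3=2-1=1
CMP R3, 0  (cmp 1,0)
JNZ body: taken
ADD R2, R1 → R2=589+953=1542
ADD R1, R2 → R1=953+1542=2495
SUB R3, 1 → R3=1-1=0
CMP R3, 0  (cmp 0,0)
JNZ body: not taken
halt.
Total executed instructions: 39.

39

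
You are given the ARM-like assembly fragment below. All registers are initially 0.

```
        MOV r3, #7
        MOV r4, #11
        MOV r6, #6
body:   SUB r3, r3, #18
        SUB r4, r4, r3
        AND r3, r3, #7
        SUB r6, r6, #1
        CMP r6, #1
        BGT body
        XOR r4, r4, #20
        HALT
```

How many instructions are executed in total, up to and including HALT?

35

after MOV r3, #7: r3=7
after MOV r4, #11: r4=11
after MOV r6, #6: r6=6
after SUB r3, r3, #18: r3=7-18=-11
after SUB r4, r4, r3: r4=11-(-11)=22
after AND r3, r3, #7: r3=(-11)&7=5
after SUB r6, r6, #1: r6=6-1=5
CMP r6, #1  (cmp 5,1)
BGT body: taken
after SUB r3, r3, #18: r3=5-18=-13
after SUB r4, r4, r3: r4=22-(-13)=35
after AND r3, r3, #7: r3=(-13)&7=3
after SUB r6, r6, #1: r6=5-1=4
CMP r6, #1  (cmp 4,1)
BGT body: taken
after SUB r3, r3, #18: r3=3-18=-15
after SUB r4, r4, r3: r4=35-(-15)=50
after AND r3, r3, #7: r3=(-15)&7=1
after SUB r6, r6, #1: r6=4-1=3
CMP r6, #1  (cmp 3,1)
BGT body: taken
after SUB r3, r3, #18: r3=1-18=-17
after SUB r4, r4, r3: r4=50-(-17)=67
after AND r3, r3, #7: r3=(-17)&7=7
after SUB r6, r6, #1: r6=3-1=2
CMP r6, #1  (cmp 2,1)
BGT body: taken
after SUB r3, r3, #18: r3=7-18=-11
after SUB r4, r4, r3: r4=67-(-11)=78
after AND r3, r3, #7: r3=(-11)&7=5
after SUB r6, r6, #1: r6=2-1=1
CMP r6, #1  (cmp 1,1)
BGT body: not taken
after XOR r4, r4, #20: r4=78^20=90
halt.
Total executed instructions: 35.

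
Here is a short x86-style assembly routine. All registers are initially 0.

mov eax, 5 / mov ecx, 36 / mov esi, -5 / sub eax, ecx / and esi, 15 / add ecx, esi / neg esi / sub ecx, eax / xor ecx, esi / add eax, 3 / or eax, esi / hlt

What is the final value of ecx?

-69

mov eax, 5 → eax=5
mov ecx, 36 → ecx=36
mov esi, -5 → esi=-5
sub eax, ecx → eax=5-36=-31
and esi, 15 → esi=(-5)&15=11
add ecx, esi → ecx=36+11=47
neg esi → esi=-(11)=-11
sub ecx, eax → ecx=47-(-31)=78
xor ecx, esi → ecx=78^(-11)=-69
add eax, 3 → eax=(-31)+3=-28
or eax, esi → eax=(-28)|(-11)=-11
halt.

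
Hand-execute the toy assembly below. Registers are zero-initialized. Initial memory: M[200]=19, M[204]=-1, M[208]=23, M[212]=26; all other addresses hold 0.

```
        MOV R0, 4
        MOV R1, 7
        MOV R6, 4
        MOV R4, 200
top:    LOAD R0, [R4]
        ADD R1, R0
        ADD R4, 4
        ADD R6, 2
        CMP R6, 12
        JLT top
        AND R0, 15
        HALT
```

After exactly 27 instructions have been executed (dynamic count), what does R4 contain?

MOV R0, 4 → R0=4
MOV R1, 7 → R1=7
MOV R6, 4 → R6=4
MOV R4, 200 → R4=200
LOAD R0, [R4] → R0=M[200]=19
ADD R1, R0 → R1=7+19=26
ADD R4, 4 → R4=200+4=204
ADD R6, 2 → R6=4+2=6
CMP R6, 12  (cmp 6,12)
JLT top: taken
LOAD R0, [R4] → R0=M[204]=-1
ADD R1, R0 → R1=26+(-1)=25
ADD R4, 4 → R4=204+4=208
ADD R6, 2 → R6=6+2=8
CMP R6, 12  (cmp 8,12)
JLT top: taken
LOAD R0, [R4] → R0=M[208]=23
ADD R1, R0 → R1=25+23=48
ADD R4, 4 → R4=208+4=212
ADD R6, 2 → R6=8+2=10
CMP R6, 12  (cmp 10,12)
JLT top: taken
LOAD R0, [R4] → R0=M[212]=26
ADD R1, R0 → R1=48+26=74
ADD R4, 4 → R4=212+4=216
ADD R6, 2 → R6=10+2=12
CMP R6, 12  (cmp 12,12)
After step 27: R4 = 216.

216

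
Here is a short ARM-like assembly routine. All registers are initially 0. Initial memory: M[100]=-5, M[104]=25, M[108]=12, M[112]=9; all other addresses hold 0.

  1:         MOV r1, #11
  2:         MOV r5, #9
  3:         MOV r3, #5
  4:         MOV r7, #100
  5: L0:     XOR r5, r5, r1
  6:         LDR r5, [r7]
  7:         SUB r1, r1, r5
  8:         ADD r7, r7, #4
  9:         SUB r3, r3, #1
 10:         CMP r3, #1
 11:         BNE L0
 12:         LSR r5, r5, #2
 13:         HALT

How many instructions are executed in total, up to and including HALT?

after MOV r1, #11: r1=11
after MOV r5, #9: r5=9
after MOV r3, #5: r3=5
after MOV r7, #100: r7=100
after XOR r5, r5, r1: r5=9^11=2
after LDR r5, [r7]: r5=M[100]=-5
after SUB r1, r1, r5: r1=11-(-5)=16
after ADD r7, r7, #4: r7=100+4=104
after SUB r3, r3, #1: r3=5-1=4
CMP r3, #1  (cmp 4,1)
BNE L0: taken
after XOR r5, r5, r1: r5=(-5)^16=-21
after LDR r5, [r7]: r5=M[104]=25
after SUB r1, r1, r5: r1=16-25=-9
after ADD r7, r7, #4: r7=104+4=108
after SUB r3, r3, #1: r3=4-1=3
CMP r3, #1  (cmp 3,1)
BNE L0: taken
after XOR r5, r5, r1: r5=25^(-9)=-18
after LDR r5, [r7]: r5=M[108]=12
after SUB r1, r1, r5: r1=(-9)-12=-21
after ADD r7, r7, #4: r7=108+4=112
after SUB r3, r3, #1: r3=3-1=2
CMP r3, #1  (cmp 2,1)
BNE L0: taken
after XOR r5, r5, r1: r5=12^(-21)=-25
after LDR r5, [r7]: r5=M[112]=9
after SUB r1, r1, r5: r1=(-21)-9=-30
after ADD r7, r7, #4: r7=112+4=116
after SUB r3, r3, #1: r3=2-1=1
CMP r3, #1  (cmp 1,1)
BNE L0: not taken
after LSR r5, r5, #2: r5=9>>2=2
halt.
Total executed instructions: 34.

34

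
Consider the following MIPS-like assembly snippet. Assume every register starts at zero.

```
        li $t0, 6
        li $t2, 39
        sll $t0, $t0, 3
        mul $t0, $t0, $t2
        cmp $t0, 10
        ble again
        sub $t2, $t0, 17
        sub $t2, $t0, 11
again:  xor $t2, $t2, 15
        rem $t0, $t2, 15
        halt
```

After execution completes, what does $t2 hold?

1866

li $t0, 6 → $t0=6
li $t2, 39 → $t2=39
sll $t0, $t0, 3 → $t0=6<<3=48
mul $t0, $t0, $t2 → $t0=48*39=1872
cmp $t0, 10  (cmp 1872,10)
ble again: not taken
sub $t2, $t0, 17 → $t2=1872-17=1855
sub $t2, $t0, 11 → $t2=1872-11=1861
xor $t2, $t2, 15 → $t2=1861^15=1866
rem $t0, $t2, 15 → $t0=1866%15=6
halt.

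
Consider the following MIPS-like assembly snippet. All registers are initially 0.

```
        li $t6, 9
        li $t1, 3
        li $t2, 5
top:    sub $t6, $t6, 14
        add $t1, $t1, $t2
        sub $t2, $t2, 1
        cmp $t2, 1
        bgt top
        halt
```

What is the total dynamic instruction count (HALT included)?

24

li $t6, 9 → $t6=9
li $t1, 3 → $t1=3
li $t2, 5 → $t2=5
sub $t6, $t6, 14 → $t6=9-14=-5
add $t1, $t1, $t2 → $t1=3+5=8
sub $t2, $t2, 1 → $t2=5-1=4
cmp $t2, 1  (cmp 4,1)
bgt top: taken
sub $t6, $t6, 14 → $t6=(-5)-14=-19
add $t1, $t1, $t2 → $t1=8+4=12
sub $t2, $t2, 1 → $t2=4-1=3
cmp $t2, 1  (cmp 3,1)
bgt top: taken
sub $t6, $t6, 14 → $t6=(-19)-14=-33
add $t1, $t1, $t2 → $t1=12+3=15
sub $t2, $t2, 1 → $t2=3-1=2
cmp $t2, 1  (cmp 2,1)
bgt top: taken
sub $t6, $t6, 14 → $t6=(-33)-14=-47
add $t1, $t1, $t2 → $t1=15+2=17
sub $t2, $t2, 1 → $t2=2-1=1
cmp $t2, 1  (cmp 1,1)
bgt top: not taken
halt.
Total executed instructions: 24.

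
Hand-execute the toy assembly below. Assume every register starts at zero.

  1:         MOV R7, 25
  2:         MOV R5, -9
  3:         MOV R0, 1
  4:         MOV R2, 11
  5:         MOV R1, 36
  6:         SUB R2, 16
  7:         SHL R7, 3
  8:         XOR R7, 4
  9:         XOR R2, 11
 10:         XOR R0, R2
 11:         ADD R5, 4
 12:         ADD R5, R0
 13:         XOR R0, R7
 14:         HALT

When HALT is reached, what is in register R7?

MOV R7, 25 → R7=25
MOV R5, -9 → R5=-9
MOV R0, 1 → R0=1
MOV R2, 11 → R2=11
MOV R1, 36 → R1=36
SUB R2, 16 → R2=11-16=-5
SHL R7, 3 → R7=25<<3=200
XOR R7, 4 → R7=200^4=204
XOR R2, 11 → R2=(-5)^11=-16
XOR R0, R2 → R0=1^(-16)=-15
ADD R5, 4 → R5=(-9)+4=-5
ADD R5, R0 → R5=(-5)+(-15)=-20
XOR R0, R7 → R0=(-15)^204=-195
halt.

204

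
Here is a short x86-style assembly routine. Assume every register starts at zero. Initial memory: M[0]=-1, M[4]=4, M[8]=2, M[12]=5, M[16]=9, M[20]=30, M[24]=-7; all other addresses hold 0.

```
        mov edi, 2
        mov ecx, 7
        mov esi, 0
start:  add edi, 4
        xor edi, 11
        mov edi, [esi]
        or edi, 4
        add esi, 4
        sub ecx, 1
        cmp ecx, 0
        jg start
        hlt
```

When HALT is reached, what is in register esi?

28

mov edi, 2 → edi=2
mov ecx, 7 → ecx=7
mov esi, 0 → esi=0
add edi, 4 → edi=2+4=6
xor edi, 11 → edi=6^11=13
mov edi, [esi] → edi=M[0]=-1
or edi, 4 → edi=(-1)|4=-1
add esi, 4 → esi=0+4=4
sub ecx, 1 → ecx=7-1=6
cmp ecx, 0  (cmp 6,0)
jg start: taken
add edi, 4 → edi=(-1)+4=3
xor edi, 11 → edi=3^11=8
mov edi, [esi] → edi=M[4]=4
or edi, 4 → edi=4|4=4
add esi, 4 → esi=4+4=8
sub ecx, 1 → ecx=6-1=5
cmp ecx, 0  (cmp 5,0)
jg start: taken
add edi, 4 → edi=4+4=8
xor edi, 11 → edi=8^11=3
mov edi, [esi] → edi=M[8]=2
or edi, 4 → edi=2|4=6
add esi, 4 → esi=8+4=12
sub ecx, 1 → ecx=5-1=4
cmp ecx, 0  (cmp 4,0)
jg start: taken
add edi, 4 → edi=6+4=10
xor edi, 11 → edi=10^11=1
mov edi, [esi] → edi=M[12]=5
or edi, 4 → edi=5|4=5
add esi, 4 → esi=12+4=16
sub ecx, 1 → ecx=4-1=3
cmp ecx, 0  (cmp 3,0)
jg start: taken
add edi, 4 → edi=5+4=9
xor edi, 11 → edi=9^11=2
mov edi, [esi] → edi=M[16]=9
or edi, 4 → edi=9|4=13
add esi, 4 → esi=16+4=20
sub ecx, 1 → ecx=3-1=2
cmp ecx, 0  (cmp 2,0)
jg start: taken
add edi, 4 → edi=13+4=17
xor edi, 11 → edi=17^11=26
mov edi, [esi] → edi=M[20]=30
or edi, 4 → edi=30|4=30
add esi, 4 → esi=20+4=24
sub ecx, 1 → ecx=2-1=1
cmp ecx, 0  (cmp 1,0)
jg start: taken
add edi, 4 → edi=30+4=34
xor edi, 11 → edi=34^11=41
mov edi, [esi] → edi=M[24]=-7
or edi, 4 → edi=(-7)|4=-3
add esi, 4 → esi=24+4=28
sub ecx, 1 → ecx=1-1=0
cmp ecx, 0  (cmp 0,0)
jg start: not taken
halt.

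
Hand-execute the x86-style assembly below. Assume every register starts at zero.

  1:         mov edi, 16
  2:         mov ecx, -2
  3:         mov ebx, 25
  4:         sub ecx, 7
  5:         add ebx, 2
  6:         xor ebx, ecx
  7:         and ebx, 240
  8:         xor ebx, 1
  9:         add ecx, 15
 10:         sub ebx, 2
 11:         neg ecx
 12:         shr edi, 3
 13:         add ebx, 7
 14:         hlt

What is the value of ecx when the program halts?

-6

mov edi, 16 → edi=16
mov ecx, -2 → ecx=-2
mov ebx, 25 → ebx=25
sub ecx, 7 → ecx=(-2)-7=-9
add ebx, 2 → ebx=25+2=27
xor ebx, ecx → ebx=27^(-9)=-20
and ebx, 240 → ebx=(-20)&240=224
xor ebx, 1 → ebx=224^1=225
add ecx, 15 → ecx=(-9)+15=6
sub ebx, 2 → ebx=225-2=223
neg ecx → ecx=-(6)=-6
shr edi, 3 → edi=16>>3=2
add ebx, 7 → ebx=223+7=230
halt.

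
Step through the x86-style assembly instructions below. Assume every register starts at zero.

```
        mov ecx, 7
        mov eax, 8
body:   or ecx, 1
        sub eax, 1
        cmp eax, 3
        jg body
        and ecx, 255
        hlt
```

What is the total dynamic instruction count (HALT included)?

24

mov ecx, 7 → ecx=7
mov eax, 8 → eax=8
or ecx, 1 → ecx=7|1=7
sub eax, 1 → eax=8-1=7
cmp eax, 3  (cmp 7,3)
jg body: taken
or ecx, 1 → ecx=7|1=7
sub eax, 1 → eax=7-1=6
cmp eax, 3  (cmp 6,3)
jg body: taken
or ecx, 1 → ecx=7|1=7
sub eax, 1 → eax=6-1=5
cmp eax, 3  (cmp 5,3)
jg body: taken
or ecx, 1 → ecx=7|1=7
sub eax, 1 → eax=5-1=4
cmp eax, 3  (cmp 4,3)
jg body: taken
or ecx, 1 → ecx=7|1=7
sub eax, 1 → eax=4-1=3
cmp eax, 3  (cmp 3,3)
jg body: not taken
and ecx, 255 → ecx=7&255=7
halt.
Total executed instructions: 24.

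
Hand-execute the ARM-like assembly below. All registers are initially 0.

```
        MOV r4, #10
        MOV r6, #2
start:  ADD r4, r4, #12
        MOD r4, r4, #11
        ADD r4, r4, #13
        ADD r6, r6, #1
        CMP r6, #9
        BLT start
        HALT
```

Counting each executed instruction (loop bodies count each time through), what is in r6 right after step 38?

after MOV r4, #10: r4=10
after MOV r6, #2: r6=2
after ADD r4, r4, #12: r4=10+12=22
after MOD r4, r4, #11: r4=22%11=0
after ADD r4, r4, #13: r4=0+13=13
after ADD r6, r6, #1: r6=2+1=3
CMP r6, #9  (cmp 3,9)
BLT start: taken
after ADD r4, r4, #12: r4=13+12=25
after MOD r4, r4, #11: r4=25%11=3
after ADD r4, r4, #13: r4=3+13=16
after ADD r6, r6, #1: r6=3+1=4
CMP r6, #9  (cmp 4,9)
BLT start: taken
after ADD r4, r4, #12: r4=16+12=28
after MOD r4, r4, #11: r4=28%11=6
after ADD r4, r4, #13: r4=6+13=19
after ADD r6, r6, #1: r6=4+1=5
CMP r6, #9  (cmp 5,9)
BLT start: taken
after ADD r4, r4, #12: r4=19+12=31
after MOD r4, r4, #11: r4=31%11=9
after ADD r4, r4, #13: r4=9+13=22
after ADD r6, r6, #1: r6=5+1=6
CMP r6, #9  (cmp 6,9)
BLT start: taken
after ADD r4, r4, #12: r4=22+12=34
after MOD r4, r4, #11: r4=34%11=1
after ADD r4, r4, #13: r4=1+13=14
after ADD r6, r6, #1: r6=6+1=7
CMP r6, #9  (cmp 7,9)
BLT start: taken
after ADD r4, r4, #12: r4=14+12=26
after MOD r4, r4, #11: r4=26%11=4
after ADD r4, r4, #13: r4=4+13=17
after ADD r6, r6, #1: r6=7+1=8
CMP r6, #9  (cmp 8,9)
BLT start: taken
After step 38: r6 = 8.

8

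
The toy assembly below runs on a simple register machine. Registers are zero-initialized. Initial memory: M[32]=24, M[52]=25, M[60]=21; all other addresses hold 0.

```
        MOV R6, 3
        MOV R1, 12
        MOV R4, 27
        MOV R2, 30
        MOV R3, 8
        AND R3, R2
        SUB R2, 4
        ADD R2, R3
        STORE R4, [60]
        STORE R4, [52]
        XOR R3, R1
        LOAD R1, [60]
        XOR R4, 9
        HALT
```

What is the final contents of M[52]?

R6=3
R1=12
R4=27
R2=30
R3=8
R3=8&30=8
R2=30-4=26
R2=26+8=34
STORE R4, [60] → M[60]=27
STORE R4, [52] → M[52]=27
R3=8^12=4
R1=M[60]=27
R4=27^9=18
halt.

27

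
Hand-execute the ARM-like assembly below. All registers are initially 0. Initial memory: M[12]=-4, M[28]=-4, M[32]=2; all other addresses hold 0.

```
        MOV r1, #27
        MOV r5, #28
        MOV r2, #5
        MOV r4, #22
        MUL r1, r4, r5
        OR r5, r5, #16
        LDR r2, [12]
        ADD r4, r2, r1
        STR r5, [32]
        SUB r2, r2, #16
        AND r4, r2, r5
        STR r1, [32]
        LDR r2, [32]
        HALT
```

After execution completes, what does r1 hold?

616

after MOV r1, #27: r1=27
after MOV r5, #28: r5=28
after MOV r2, #5: r2=5
after MOV r4, #22: r4=22
after MUL r1, r4, r5: r1=22*28=616
after OR r5, r5, #16: r5=28|16=28
after LDR r2, [12]: r2=M[12]=-4
after ADD r4, r2, r1: r4=(-4)+616=612
STR r5, [32] → M[32]=28
after SUB r2, r2, #16: r2=(-4)-16=-20
after AND r4, r2, r5: r4=(-20)&28=12
STR r1, [32] → M[32]=616
after LDR r2, [32]: r2=M[32]=616
halt.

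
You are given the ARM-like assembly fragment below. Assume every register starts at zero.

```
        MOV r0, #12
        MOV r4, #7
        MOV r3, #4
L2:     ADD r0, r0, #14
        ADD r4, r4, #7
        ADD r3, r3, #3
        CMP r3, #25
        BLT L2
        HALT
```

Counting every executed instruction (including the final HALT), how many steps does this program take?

r0=12
r4=7
r3=4
r0=12+14=26
r4=7+7=14
r3=4+3=7
CMP r3, #25  (cmp 7,25)
BLT L2: taken
r0=26+14=40
r4=14+7=21
r3=7+3=10
CMP r3, #25  (cmp 10,25)
BLT L2: taken
r0=40+14=54
r4=21+7=28
r3=10+3=13
CMP r3, #25  (cmp 13,25)
BLT L2: taken
r0=54+14=68
r4=28+7=35
r3=13+3=16
CMP r3, #25  (cmp 16,25)
BLT L2: taken
r0=68+14=82
r4=35+7=42
r3=16+3=19
CMP r3, #25  (cmp 19,25)
BLT L2: taken
r0=82+14=96
r4=42+7=49
r3=19+3=22
CMP r3, #25  (cmp 22,25)
BLT L2: taken
r0=96+14=110
r4=49+7=56
r3=22+3=25
CMP r3, #25  (cmp 25,25)
BLT L2: not taken
halt.
Total executed instructions: 39.

39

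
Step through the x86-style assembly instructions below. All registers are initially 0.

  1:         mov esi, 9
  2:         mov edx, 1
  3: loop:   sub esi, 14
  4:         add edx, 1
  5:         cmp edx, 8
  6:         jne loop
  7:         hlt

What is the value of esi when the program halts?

-89

mov esi, 9 → esi=9
mov edx, 1 → edx=1
sub esi, 14 → esi=9-14=-5
add edx, 1 → edx=1+1=2
cmp edx, 8  (cmp 2,8)
jne loop: taken
sub esi, 14 → esi=(-5)-14=-19
add edx, 1 → edx=2+1=3
cmp edx, 8  (cmp 3,8)
jne loop: taken
sub esi, 14 → esi=(-19)-14=-33
add edx, 1 → edx=3+1=4
cmp edx, 8  (cmp 4,8)
jne loop: taken
sub esi, 14 → esi=(-33)-14=-47
add edx, 1 → edx=4+1=5
cmp edx, 8  (cmp 5,8)
jne loop: taken
sub esi, 14 → esi=(-47)-14=-61
add edx, 1 → edx=5+1=6
cmp edx, 8  (cmp 6,8)
jne loop: taken
sub esi, 14 → esi=(-61)-14=-75
add edx, 1 → edx=6+1=7
cmp edx, 8  (cmp 7,8)
jne loop: taken
sub esi, 14 → esi=(-75)-14=-89
add edx, 1 → edx=7+1=8
cmp edx, 8  (cmp 8,8)
jne loop: not taken
halt.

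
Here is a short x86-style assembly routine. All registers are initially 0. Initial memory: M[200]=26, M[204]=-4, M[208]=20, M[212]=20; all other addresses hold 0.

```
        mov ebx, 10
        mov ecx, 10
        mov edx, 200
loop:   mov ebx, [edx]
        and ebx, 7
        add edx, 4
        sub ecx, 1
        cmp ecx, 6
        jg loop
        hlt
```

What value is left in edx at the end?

after mov ebx, 10: ebx=10
after mov ecx, 10: ecx=10
after mov edx, 200: edx=200
after mov ebx, [edx]: ebx=M[200]=26
after and ebx, 7: ebx=26&7=2
after add edx, 4: edx=200+4=204
after sub ecx, 1: ecx=10-1=9
cmp ecx, 6  (cmp 9,6)
jg loop: taken
after mov ebx, [edx]: ebx=M[204]=-4
after and ebx, 7: ebx=(-4)&7=4
after add edx, 4: edx=204+4=208
after sub ecx, 1: ecx=9-1=8
cmp ecx, 6  (cmp 8,6)
jg loop: taken
after mov ebx, [edx]: ebx=M[208]=20
after and ebx, 7: ebx=20&7=4
after add edx, 4: edx=208+4=212
after sub ecx, 1: ecx=8-1=7
cmp ecx, 6  (cmp 7,6)
jg loop: taken
after mov ebx, [edx]: ebx=M[212]=20
after and ebx, 7: ebx=20&7=4
after add edx, 4: edx=212+4=216
after sub ecx, 1: ecx=7-1=6
cmp ecx, 6  (cmp 6,6)
jg loop: not taken
halt.

216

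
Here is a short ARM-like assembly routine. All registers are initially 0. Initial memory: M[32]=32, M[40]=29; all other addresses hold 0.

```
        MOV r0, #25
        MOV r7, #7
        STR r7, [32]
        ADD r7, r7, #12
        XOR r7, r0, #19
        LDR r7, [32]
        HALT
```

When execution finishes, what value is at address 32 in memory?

r0=25
r7=7
STR r7, [32] → M[32]=7
r7=7+12=19
r7=25^19=10
r7=M[32]=7
halt.

7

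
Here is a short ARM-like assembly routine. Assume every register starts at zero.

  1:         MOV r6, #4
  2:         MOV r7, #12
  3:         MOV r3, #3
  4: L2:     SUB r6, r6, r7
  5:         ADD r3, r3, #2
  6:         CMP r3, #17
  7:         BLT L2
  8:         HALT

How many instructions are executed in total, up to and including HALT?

MOV r6, #4 → r6=4
MOV r7, #12 → r7=12
MOV r3, #3 → r3=3
SUB r6, r6, r7 → r6=4-12=-8
ADD r3, r3, #2 → r3=3+2=5
CMP r3, #17  (cmp 5,17)
BLT L2: taken
SUB r6, r6, r7 → r6=(-8)-12=-20
ADD r3, r3, #2 → r3=5+2=7
CMP r3, #17  (cmp 7,17)
BLT L2: taken
SUB r6, r6, r7 → r6=(-20)-12=-32
ADD r3, r3, #2 → r3=7+2=9
CMP r3, #17  (cmp 9,17)
BLT L2: taken
SUB r6, r6, r7 → r6=(-32)-12=-44
ADD r3, r3, #2 → r3=9+2=11
CMP r3, #17  (cmp 11,17)
BLT L2: taken
SUB r6, r6, r7 → r6=(-44)-12=-56
ADD r3, r3, #2 → r3=11+2=13
CMP r3, #17  (cmp 13,17)
BLT L2: taken
SUB r6, r6, r7 → r6=(-56)-12=-68
ADD r3, r3, #2 → r3=13+2=15
CMP r3, #17  (cmp 15,17)
BLT L2: taken
SUB r6, r6, r7 → r6=(-68)-12=-80
ADD r3, r3, #2 → r3=15+2=17
CMP r3, #17  (cmp 17,17)
BLT L2: not taken
halt.
Total executed instructions: 32.

32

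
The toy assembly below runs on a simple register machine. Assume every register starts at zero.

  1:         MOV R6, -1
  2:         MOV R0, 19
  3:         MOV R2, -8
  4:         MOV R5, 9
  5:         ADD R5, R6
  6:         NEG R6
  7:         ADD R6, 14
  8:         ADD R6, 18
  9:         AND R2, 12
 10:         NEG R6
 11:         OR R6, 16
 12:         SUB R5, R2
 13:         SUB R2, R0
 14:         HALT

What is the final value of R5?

MOV R6, -1 → R6=-1
MOV R0, 19 → R0=19
MOV R2, -8 → R2=-8
MOV R5, 9 → R5=9
ADD R5, R6 → R5=9+(-1)=8
NEG R6 → R6=-(-1)=1
ADD R6, 14 → R6=1+14=15
ADD R6, 18 → R6=15+18=33
AND R2, 12 → R2=(-8)&12=8
NEG R6 → R6=-(33)=-33
OR R6, 16 → R6=(-33)|16=-33
SUB R5, R2 → R5=8-8=0
SUB R2, R0 → R2=8-19=-11
halt.

0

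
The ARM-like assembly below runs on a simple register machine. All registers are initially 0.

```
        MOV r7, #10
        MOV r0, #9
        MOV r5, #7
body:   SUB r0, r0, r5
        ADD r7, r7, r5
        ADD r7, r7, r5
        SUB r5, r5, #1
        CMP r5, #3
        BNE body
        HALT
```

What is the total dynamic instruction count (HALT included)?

r7=10
r0=9
r5=7
r0=9-7=2
r7=10+7=17
r7=17+7=24
r5=7-1=6
CMP r5, #3  (cmp 6,3)
BNE body: taken
r0=2-6=-4
r7=24+6=30
r7=30+6=36
r5=6-1=5
CMP r5, #3  (cmp 5,3)
BNE body: taken
r0=(-4)-5=-9
r7=36+5=41
r7=41+5=46
r5=5-1=4
CMP r5, #3  (cmp 4,3)
BNE body: taken
r0=(-9)-4=-13
r7=46+4=50
r7=50+4=54
r5=4-1=3
CMP r5, #3  (cmp 3,3)
BNE body: not taken
halt.
Total executed instructions: 28.

28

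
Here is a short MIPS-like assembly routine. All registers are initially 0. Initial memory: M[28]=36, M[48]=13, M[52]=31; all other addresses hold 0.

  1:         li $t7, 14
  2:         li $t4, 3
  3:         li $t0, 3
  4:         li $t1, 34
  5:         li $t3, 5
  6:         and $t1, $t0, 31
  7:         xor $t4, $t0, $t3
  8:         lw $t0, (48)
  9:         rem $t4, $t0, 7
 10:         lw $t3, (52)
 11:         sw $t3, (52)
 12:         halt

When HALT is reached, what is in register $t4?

li $t7, 14 → $t7=14
li $t4, 3 → $t4=3
li $t0, 3 → $t0=3
li $t1, 34 → $t1=34
li $t3, 5 → $t3=5
and $t1, $t0, 31 → $t1=3&31=3
xor $t4, $t0, $t3 → $t4=3^5=6
lw $t0, (48) → $t0=M[48]=13
rem $t4, $t0, 7 → $t4=13%7=6
lw $t3, (52) → $t3=M[52]=31
sw $t3, (52) → M[52]=31
halt.

6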